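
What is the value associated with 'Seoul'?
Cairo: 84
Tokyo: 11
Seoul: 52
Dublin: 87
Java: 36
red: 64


Looking up key 'Seoul'
Value: 52

52


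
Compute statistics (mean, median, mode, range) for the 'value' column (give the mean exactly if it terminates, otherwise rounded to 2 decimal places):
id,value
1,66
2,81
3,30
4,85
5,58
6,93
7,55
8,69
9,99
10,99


Data: [66, 81, 30, 85, 58, 93, 55, 69, 99, 99]
Count: 10
Sum: 735
Mean: 735/10 = 73.5
Sorted: [30, 55, 58, 66, 69, 81, 85, 93, 99, 99]
Median: 75.0
Mode: 99 (2 times)
Range: 99 - 30 = 69
Min: 30, Max: 99

mean=73.5, median=75.0, mode=99, range=69


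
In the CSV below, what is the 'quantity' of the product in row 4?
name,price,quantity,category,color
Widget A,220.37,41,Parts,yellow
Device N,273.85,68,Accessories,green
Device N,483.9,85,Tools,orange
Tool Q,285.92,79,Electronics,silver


Query: Row 4 ('Tool Q'), column 'quantity'
Value: 79

79


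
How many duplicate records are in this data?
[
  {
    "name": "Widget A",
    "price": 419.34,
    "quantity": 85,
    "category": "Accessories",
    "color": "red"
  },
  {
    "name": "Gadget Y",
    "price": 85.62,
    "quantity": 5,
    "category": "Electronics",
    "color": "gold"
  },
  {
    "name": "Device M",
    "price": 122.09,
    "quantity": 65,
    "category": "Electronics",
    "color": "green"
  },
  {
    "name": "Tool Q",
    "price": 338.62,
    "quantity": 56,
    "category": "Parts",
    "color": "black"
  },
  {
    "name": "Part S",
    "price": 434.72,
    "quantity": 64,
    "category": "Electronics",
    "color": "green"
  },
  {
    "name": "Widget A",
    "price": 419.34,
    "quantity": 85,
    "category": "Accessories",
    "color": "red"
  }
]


Checking 6 records for duplicates:

  Row 1: Widget A ($419.34, qty 85)
  Row 2: Gadget Y ($85.62, qty 5)
  Row 3: Device M ($122.09, qty 65)
  Row 4: Tool Q ($338.62, qty 56)
  Row 5: Part S ($434.72, qty 64)
  Row 6: Widget A ($419.34, qty 85) <-- DUPLICATE

Duplicates found: 1
Unique records: 5

1 duplicates, 5 unique


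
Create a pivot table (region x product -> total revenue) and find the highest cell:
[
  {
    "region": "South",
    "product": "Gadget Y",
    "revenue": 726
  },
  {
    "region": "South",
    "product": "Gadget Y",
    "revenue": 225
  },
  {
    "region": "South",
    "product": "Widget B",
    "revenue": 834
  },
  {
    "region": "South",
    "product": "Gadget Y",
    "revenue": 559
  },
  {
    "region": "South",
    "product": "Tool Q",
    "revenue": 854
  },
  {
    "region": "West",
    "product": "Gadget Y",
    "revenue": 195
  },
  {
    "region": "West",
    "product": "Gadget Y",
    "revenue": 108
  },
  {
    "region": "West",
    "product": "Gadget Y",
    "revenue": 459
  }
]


Pivot: region (rows) x product (columns) -> total revenue

     Gadget Y      Tool Q        Widget B    
South         1510           854           834  
West           762             0             0  

Highest: South / Gadget Y = $1510

South / Gadget Y = $1510


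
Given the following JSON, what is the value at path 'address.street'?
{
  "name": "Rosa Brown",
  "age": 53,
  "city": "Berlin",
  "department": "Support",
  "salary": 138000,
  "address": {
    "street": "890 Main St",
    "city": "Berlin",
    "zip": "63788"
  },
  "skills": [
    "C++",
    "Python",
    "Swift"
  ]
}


Query: address.street
Path: address -> street
Value: 890 Main St

890 Main St


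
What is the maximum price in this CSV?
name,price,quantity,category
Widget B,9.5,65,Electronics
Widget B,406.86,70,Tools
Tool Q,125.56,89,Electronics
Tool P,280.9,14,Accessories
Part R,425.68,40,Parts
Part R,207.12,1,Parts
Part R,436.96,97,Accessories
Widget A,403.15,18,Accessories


Computing maximum price:
Values: [9.5, 406.86, 125.56, 280.9, 425.68, 207.12, 436.96, 403.15]
Max = 436.96

436.96


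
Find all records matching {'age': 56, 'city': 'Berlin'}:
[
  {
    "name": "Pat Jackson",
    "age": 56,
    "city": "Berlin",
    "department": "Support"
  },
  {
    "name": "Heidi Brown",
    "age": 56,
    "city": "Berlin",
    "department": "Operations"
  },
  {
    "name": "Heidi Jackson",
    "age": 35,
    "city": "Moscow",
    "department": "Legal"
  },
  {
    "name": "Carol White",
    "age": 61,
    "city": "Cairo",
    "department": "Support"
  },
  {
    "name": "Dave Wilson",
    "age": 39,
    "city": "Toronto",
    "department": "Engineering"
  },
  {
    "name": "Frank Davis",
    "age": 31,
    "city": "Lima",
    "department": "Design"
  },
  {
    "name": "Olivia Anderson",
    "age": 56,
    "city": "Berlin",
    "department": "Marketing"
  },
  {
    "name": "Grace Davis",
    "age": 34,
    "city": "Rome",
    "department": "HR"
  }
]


Search criteria: {'age': 56, 'city': 'Berlin'}

Checking 8 records:
  Pat Jackson: {age: 56, city: Berlin} <-- MATCH
  Heidi Brown: {age: 56, city: Berlin} <-- MATCH
  Heidi Jackson: {age: 35, city: Moscow}
  Carol White: {age: 61, city: Cairo}
  Dave Wilson: {age: 39, city: Toronto}
  Frank Davis: {age: 31, city: Lima}
  Olivia Anderson: {age: 56, city: Berlin} <-- MATCH
  Grace Davis: {age: 34, city: Rome}

Matches: ["Pat Jackson", "Heidi Brown", "Olivia Anderson"]

["Pat Jackson", "Heidi Brown", "Olivia Anderson"]


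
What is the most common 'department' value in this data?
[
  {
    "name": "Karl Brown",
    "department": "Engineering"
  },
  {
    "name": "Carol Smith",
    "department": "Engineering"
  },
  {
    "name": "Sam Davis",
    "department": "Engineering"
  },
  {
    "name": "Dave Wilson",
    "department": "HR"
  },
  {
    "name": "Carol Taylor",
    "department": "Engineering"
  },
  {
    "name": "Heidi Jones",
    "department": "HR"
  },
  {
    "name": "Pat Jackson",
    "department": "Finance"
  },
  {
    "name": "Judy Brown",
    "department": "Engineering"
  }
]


Counting 'department' values across 8 records:

  Engineering: 5 #####
  HR: 2 ##
  Finance: 1 #

Most common: Engineering (5 times)

Engineering (5 times)


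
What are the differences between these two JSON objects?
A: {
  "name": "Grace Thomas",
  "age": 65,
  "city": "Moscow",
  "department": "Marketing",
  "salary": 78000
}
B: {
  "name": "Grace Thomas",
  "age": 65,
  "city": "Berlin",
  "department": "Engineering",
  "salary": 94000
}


Comparing each field (in key order):
  name: same
  age: same
  city: DIFFERENT
  department: DIFFERENT
  salary: DIFFERENT
Differences:
  city: Moscow -> Berlin
  department: Marketing -> Engineering
  salary: 78000 -> 94000

3 field(s) changed

3 changes: city, department, salary


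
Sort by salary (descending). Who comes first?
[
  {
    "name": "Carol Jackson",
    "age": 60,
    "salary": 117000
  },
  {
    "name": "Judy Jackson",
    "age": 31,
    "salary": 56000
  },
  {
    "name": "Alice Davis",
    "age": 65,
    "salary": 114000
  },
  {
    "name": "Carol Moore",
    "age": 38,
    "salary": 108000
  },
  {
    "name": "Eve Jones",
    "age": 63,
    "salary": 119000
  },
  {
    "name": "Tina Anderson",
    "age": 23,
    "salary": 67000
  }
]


Sort by: salary (descending)

Sorted order:
  1. Eve Jones (salary = 119000)
  2. Carol Jackson (salary = 117000)
  3. Alice Davis (salary = 114000)
  4. Carol Moore (salary = 108000)
  5. Tina Anderson (salary = 67000)
  6. Judy Jackson (salary = 56000)

First: Eve Jones

Eve Jones


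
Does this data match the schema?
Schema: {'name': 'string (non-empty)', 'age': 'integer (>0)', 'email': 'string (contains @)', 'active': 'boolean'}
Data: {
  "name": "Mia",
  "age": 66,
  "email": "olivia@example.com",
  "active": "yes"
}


Validating each field against schema:
  name: OK (non-empty string)
  age: OK (positive integer)
  email: OK (string with @)
  active: FAIL ("yes" is not a boolean)

Result: INVALID (1 error: active)

INVALID (1 error: active)


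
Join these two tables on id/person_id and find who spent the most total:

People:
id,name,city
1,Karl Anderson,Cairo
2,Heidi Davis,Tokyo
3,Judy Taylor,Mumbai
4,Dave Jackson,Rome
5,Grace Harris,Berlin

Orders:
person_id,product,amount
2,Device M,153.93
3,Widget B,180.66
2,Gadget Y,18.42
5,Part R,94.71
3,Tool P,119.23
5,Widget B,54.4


Join on: people.id = orders.person_id

Joined rows:
  Heidi Davis (Tokyo) bought Device M for $153.93
  Judy Taylor (Mumbai) bought Widget B for $180.66
  Heidi Davis (Tokyo) bought Gadget Y for $18.42
  Grace Harris (Berlin) bought Part R for $94.71
  Judy Taylor (Mumbai) bought Tool P for $119.23
  Grace Harris (Berlin) bought Widget B for $54.4

Total per person:
  Judy Taylor: $299.89
  Heidi Davis: $172.35
  Grace Harris: $149.11

Top spender: Judy Taylor ($299.89)

Judy Taylor ($299.89)


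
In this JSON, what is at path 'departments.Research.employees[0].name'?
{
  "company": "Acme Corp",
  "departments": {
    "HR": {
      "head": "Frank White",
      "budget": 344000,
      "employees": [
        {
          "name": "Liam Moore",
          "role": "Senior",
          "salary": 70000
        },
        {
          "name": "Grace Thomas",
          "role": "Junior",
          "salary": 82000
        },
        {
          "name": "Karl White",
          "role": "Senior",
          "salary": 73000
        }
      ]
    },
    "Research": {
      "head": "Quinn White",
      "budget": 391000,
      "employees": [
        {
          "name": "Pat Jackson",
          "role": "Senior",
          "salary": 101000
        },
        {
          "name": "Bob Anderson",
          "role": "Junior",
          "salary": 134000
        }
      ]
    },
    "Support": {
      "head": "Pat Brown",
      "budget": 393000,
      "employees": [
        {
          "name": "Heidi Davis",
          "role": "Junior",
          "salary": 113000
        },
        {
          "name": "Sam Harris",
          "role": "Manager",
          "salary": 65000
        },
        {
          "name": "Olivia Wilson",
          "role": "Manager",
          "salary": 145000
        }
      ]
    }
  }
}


Path: departments.Research.employees[0].name

Navigate:
  -> departments
  -> Research
  -> employees[0].name = 'Pat Jackson'

Pat Jackson


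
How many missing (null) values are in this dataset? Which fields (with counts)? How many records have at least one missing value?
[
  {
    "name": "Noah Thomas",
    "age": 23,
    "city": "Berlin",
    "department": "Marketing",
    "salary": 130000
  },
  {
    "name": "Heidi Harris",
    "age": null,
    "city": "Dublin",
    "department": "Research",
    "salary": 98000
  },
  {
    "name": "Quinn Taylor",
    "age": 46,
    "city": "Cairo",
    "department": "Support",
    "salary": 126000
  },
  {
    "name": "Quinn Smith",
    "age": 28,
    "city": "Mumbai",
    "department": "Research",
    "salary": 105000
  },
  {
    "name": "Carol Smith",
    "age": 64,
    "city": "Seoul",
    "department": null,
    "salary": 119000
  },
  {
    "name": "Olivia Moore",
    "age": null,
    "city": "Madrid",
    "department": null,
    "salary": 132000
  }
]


Checking for missing (null) values in 6 records:

  Noah Thomas: complete
  Heidi Harris: age
  Quinn Taylor: complete
  Quinn Smith: complete
  Carol Smith: department
  Olivia Moore: age, department

Per field:
  name: 0 missing
  age: 2 missing
  city: 0 missing
  department: 2 missing
  salary: 0 missing

Total missing values: 4
Records with any missing: 3

4 missing values (age: 2, department: 2); 3 incomplete records


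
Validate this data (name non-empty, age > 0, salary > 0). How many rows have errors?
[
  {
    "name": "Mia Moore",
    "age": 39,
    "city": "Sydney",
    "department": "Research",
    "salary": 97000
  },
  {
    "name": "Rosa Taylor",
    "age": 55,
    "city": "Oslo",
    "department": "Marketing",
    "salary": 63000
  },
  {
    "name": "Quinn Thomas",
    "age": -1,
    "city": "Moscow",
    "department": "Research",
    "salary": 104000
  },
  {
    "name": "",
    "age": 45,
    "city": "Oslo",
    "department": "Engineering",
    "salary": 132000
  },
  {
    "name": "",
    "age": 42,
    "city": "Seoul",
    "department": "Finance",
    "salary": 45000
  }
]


Validating 5 records:
Rules: name non-empty, age > 0, salary > 0

  Row 1 (Mia Moore): OK
  Row 2 (Rosa Taylor): OK
  Row 3 (Quinn Thomas): negative age: -1
  Row 4 (???): empty name
  Row 5 (???): empty name

Total errors: 3

3 errors


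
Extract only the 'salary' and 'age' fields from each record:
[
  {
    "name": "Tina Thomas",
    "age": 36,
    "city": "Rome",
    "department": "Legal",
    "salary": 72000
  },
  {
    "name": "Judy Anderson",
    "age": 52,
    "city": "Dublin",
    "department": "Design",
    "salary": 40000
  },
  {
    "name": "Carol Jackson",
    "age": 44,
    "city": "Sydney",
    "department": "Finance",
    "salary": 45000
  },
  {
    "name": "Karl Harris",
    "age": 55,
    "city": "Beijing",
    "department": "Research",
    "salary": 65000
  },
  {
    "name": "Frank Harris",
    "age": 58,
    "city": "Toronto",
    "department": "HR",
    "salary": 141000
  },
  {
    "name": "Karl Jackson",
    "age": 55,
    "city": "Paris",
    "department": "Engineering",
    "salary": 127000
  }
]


Original: 6 records with fields: name, age, city, department, salary
Keep: ['salary', 'age']
Drop: ['name', 'city', 'department']
Result: 6 records, 2 fields each

[
  {
    "salary": 72000,
    "age": 36
  },
  {
    "salary": 40000,
    "age": 52
  },
  {
    "salary": 45000,
    "age": 44
  },
  {
    "salary": 65000,
    "age": 55
  },
  {
    "salary": 141000,
    "age": 58
  },
  {
    "salary": 127000,
    "age": 55
  }
]


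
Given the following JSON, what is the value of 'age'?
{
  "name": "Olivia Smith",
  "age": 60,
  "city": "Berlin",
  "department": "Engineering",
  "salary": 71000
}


Looking up field 'age'
Value: 60

60


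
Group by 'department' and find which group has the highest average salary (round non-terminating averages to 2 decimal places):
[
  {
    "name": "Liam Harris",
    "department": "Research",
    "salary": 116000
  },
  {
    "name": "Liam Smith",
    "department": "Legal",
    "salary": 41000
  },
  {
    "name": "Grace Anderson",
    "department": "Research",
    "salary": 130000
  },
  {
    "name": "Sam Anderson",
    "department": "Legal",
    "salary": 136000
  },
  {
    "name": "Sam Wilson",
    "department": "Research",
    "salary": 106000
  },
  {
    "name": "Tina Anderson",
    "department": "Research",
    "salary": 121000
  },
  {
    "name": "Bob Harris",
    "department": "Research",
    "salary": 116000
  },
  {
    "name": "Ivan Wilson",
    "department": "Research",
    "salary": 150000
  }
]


Group by: department

Groups:
  Legal: 2 people, avg salary = 177000/2 = $88500
  Research: 6 people, avg salary = 739000/6 ≈ $123166.67

Highest average salary: Research (≈$123166.67)

Research (≈$123166.67)


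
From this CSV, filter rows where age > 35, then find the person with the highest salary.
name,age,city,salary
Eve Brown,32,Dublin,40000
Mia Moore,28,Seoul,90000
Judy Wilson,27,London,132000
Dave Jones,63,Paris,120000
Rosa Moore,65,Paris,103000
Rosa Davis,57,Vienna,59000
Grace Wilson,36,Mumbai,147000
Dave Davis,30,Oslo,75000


Filter: age > 35
Sort by: salary (descending)

Filtered records (4):
  Grace Wilson, age 36, salary $147000
  Dave Jones, age 63, salary $120000
  Rosa Moore, age 65, salary $103000
  Rosa Davis, age 57, salary $59000

Highest salary: Grace Wilson ($147000)

Grace Wilson


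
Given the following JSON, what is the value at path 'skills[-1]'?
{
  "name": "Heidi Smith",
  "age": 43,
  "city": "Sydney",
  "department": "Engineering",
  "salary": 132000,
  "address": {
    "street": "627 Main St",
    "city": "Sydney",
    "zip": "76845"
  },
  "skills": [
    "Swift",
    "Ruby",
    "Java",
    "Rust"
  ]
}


Query: skills[-1]
Path: skills -> last element
Value: Rust

Rust


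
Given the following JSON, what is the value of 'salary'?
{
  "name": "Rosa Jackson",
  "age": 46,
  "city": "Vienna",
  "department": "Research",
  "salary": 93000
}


Looking up field 'salary'
Value: 93000

93000


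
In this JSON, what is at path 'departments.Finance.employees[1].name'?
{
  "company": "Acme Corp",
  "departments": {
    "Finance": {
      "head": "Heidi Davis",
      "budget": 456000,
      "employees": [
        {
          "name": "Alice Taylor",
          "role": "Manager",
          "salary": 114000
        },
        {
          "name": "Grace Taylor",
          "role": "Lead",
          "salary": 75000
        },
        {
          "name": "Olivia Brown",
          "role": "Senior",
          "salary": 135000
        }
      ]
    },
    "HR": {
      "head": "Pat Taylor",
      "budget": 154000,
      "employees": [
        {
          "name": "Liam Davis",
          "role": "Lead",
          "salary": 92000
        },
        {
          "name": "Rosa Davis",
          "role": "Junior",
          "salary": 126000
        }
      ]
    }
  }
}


Path: departments.Finance.employees[1].name

Navigate:
  -> departments
  -> Finance
  -> employees[1].name = 'Grace Taylor'

Grace Taylor


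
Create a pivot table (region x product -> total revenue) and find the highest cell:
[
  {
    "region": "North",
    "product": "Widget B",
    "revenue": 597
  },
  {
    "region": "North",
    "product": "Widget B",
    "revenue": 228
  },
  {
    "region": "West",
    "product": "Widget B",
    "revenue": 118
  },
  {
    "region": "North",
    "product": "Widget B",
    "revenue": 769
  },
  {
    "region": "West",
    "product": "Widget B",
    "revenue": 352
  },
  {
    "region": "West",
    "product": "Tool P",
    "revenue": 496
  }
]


Pivot: region (rows) x product (columns) -> total revenue

     Tool P        Widget B    
North            0          1594  
West           496           470  

Highest: North / Widget B = $1594

North / Widget B = $1594


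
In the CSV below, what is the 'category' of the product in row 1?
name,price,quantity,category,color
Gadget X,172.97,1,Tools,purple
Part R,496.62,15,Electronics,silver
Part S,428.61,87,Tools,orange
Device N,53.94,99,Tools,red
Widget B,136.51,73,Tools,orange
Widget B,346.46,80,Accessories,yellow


Query: Row 1 ('Gadget X'), column 'category'
Value: Tools

Tools


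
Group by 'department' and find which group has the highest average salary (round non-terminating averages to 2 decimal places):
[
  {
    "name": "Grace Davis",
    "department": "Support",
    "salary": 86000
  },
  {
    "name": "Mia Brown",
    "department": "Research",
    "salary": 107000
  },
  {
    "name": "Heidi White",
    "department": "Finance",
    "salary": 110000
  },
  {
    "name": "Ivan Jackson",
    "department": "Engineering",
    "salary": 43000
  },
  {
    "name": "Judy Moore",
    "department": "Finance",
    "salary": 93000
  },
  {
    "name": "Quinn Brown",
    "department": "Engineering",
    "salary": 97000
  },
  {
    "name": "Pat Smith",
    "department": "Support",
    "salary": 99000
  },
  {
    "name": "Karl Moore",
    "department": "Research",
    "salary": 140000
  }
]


Group by: department

Groups:
  Engineering: 2 people, avg salary = 140000/2 = $70000
  Finance: 2 people, avg salary = 203000/2 = $101500
  Research: 2 people, avg salary = 247000/2 = $123500
  Support: 2 people, avg salary = 185000/2 = $92500

Highest average salary: Research ($123500)

Research ($123500)


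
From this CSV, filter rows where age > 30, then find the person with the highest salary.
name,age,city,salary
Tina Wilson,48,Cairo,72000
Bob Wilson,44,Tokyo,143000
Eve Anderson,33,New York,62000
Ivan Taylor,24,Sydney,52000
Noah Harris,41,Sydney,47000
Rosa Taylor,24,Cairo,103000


Filter: age > 30
Sort by: salary (descending)

Filtered records (4):
  Bob Wilson, age 44, salary $143000
  Tina Wilson, age 48, salary $72000
  Eve Anderson, age 33, salary $62000
  Noah Harris, age 41, salary $47000

Highest salary: Bob Wilson ($143000)

Bob Wilson


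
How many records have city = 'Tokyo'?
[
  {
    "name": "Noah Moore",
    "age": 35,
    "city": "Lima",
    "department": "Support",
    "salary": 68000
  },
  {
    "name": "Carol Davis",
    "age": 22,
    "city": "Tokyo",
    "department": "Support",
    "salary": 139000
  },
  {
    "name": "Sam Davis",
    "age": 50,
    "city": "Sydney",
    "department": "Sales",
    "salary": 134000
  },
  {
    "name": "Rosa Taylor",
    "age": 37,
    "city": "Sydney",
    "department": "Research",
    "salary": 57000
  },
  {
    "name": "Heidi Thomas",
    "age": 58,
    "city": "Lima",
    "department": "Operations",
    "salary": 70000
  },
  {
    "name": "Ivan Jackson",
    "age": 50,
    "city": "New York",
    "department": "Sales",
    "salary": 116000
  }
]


Data: 6 records
Condition: city = 'Tokyo'

Checking each record:
  Noah Moore: Lima
  Carol Davis: Tokyo MATCH
  Sam Davis: Sydney
  Rosa Taylor: Sydney
  Heidi Thomas: Lima
  Ivan Jackson: New York

Count: 1

1


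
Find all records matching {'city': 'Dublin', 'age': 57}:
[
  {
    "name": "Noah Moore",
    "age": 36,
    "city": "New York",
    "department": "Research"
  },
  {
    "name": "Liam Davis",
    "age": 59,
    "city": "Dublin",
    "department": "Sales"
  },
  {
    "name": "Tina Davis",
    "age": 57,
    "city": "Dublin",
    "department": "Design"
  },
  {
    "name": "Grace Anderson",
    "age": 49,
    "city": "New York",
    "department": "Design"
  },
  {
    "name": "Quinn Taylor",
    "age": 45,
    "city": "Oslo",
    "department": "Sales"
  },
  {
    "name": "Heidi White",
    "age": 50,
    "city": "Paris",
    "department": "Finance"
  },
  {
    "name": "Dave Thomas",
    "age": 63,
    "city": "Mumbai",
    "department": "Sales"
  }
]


Search criteria: {'city': 'Dublin', 'age': 57}

Checking 7 records:
  Noah Moore: {city: New York, age: 36}
  Liam Davis: {city: Dublin, age: 59}
  Tina Davis: {city: Dublin, age: 57} <-- MATCH
  Grace Anderson: {city: New York, age: 49}
  Quinn Taylor: {city: Oslo, age: 45}
  Heidi White: {city: Paris, age: 50}
  Dave Thomas: {city: Mumbai, age: 63}

Matches: ["Tina Davis"]

["Tina Davis"]


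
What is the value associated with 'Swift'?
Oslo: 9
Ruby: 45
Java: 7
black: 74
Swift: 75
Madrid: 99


Looking up key 'Swift'
Value: 75

75


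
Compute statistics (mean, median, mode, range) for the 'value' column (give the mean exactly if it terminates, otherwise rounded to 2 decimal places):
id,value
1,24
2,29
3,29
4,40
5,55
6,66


Data: [24, 29, 29, 40, 55, 66]
Count: 6
Sum: 243
Mean: 243/6 = 40.5
Sorted: [24, 29, 29, 40, 55, 66]
Median: 34.5
Mode: 29 (2 times)
Range: 66 - 24 = 42
Min: 24, Max: 66

mean=40.5, median=34.5, mode=29, range=42


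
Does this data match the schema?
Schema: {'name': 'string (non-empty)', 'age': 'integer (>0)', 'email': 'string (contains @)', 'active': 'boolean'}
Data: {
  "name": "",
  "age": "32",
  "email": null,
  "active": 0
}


Validating each field against schema:
  name: FAIL ("" is an empty string)
  age: FAIL ("32" is not an integer)
  email: FAIL (null is not a string)
  active: FAIL (0 is not a boolean)

Result: INVALID (4 errors: name, age, email, active)

INVALID (4 errors: name, age, email, active)


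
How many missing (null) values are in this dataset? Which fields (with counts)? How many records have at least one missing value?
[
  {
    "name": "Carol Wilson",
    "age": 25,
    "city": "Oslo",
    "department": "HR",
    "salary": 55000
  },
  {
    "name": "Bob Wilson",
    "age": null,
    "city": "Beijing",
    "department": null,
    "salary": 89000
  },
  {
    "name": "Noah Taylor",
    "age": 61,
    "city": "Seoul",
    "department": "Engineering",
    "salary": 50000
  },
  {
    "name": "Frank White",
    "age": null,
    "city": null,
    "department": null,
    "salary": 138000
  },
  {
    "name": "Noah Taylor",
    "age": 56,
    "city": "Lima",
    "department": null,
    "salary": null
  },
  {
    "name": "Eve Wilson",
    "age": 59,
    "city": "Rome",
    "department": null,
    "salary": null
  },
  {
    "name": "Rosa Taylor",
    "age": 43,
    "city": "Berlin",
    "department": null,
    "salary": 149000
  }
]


Checking for missing (null) values in 7 records:

  Carol Wilson: complete
  Bob Wilson: age, department
  Noah Taylor: complete
  Frank White: age, city, department
  Noah Taylor: department, salary
  Eve Wilson: department, salary
  Rosa Taylor: department

Per field:
  name: 0 missing
  age: 2 missing
  city: 1 missing
  department: 5 missing
  salary: 2 missing

Total missing values: 10
Records with any missing: 5

10 missing values (age: 2, city: 1, department: 5, salary: 2); 5 incomplete records


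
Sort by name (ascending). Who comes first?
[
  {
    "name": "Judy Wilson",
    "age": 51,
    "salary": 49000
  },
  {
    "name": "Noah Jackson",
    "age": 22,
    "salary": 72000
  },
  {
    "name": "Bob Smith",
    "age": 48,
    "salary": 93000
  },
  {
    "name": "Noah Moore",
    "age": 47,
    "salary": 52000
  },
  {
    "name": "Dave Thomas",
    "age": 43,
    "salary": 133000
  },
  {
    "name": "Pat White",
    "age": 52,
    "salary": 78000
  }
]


Sort by: name (ascending)

Sorted order:
  1. Bob Smith (name = Bob Smith)
  2. Dave Thomas (name = Dave Thomas)
  3. Judy Wilson (name = Judy Wilson)
  4. Noah Jackson (name = Noah Jackson)
  5. Noah Moore (name = Noah Moore)
  6. Pat White (name = Pat White)

First: Bob Smith

Bob Smith


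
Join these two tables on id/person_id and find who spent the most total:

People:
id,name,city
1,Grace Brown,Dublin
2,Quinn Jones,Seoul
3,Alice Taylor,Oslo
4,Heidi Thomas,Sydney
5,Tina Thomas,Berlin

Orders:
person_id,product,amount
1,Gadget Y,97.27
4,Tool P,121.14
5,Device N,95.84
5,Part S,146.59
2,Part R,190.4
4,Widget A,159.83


Join on: people.id = orders.person_id

Joined rows:
  Grace Brown (Dublin) bought Gadget Y for $97.27
  Heidi Thomas (Sydney) bought Tool P for $121.14
  Tina Thomas (Berlin) bought Device N for $95.84
  Tina Thomas (Berlin) bought Part S for $146.59
  Quinn Jones (Seoul) bought Part R for $190.4
  Heidi Thomas (Sydney) bought Widget A for $159.83

Total per person:
  Heidi Thomas: $280.97
  Tina Thomas: $242.43
  Quinn Jones: $190.40
  Grace Brown: $97.27

Top spender: Heidi Thomas ($280.97)

Heidi Thomas ($280.97)


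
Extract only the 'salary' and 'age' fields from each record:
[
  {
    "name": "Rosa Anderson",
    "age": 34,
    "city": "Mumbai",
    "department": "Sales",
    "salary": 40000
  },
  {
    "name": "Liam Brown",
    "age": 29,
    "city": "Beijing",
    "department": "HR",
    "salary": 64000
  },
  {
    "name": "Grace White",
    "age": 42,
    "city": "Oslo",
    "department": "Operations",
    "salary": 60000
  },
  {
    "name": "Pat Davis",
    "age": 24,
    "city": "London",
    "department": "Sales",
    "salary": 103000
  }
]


Original: 4 records with fields: name, age, city, department, salary
Keep: ['salary', 'age']
Drop: ['name', 'city', 'department']
Result: 4 records, 2 fields each

[
  {
    "salary": 40000,
    "age": 34
  },
  {
    "salary": 64000,
    "age": 29
  },
  {
    "salary": 60000,
    "age": 42
  },
  {
    "salary": 103000,
    "age": 24
  }
]


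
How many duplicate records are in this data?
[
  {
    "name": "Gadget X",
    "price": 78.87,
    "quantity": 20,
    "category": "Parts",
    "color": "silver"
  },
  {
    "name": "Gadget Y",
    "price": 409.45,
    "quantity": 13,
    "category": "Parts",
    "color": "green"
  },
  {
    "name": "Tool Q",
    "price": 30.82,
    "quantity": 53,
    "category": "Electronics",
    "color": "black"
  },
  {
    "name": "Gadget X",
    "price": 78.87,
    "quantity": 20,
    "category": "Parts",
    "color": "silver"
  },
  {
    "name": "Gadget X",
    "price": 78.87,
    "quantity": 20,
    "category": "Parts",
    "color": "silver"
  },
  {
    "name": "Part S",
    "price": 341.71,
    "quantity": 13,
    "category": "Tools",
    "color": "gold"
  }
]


Checking 6 records for duplicates:

  Row 1: Gadget X ($78.87, qty 20)
  Row 2: Gadget Y ($409.45, qty 13)
  Row 3: Tool Q ($30.82, qty 53)
  Row 4: Gadget X ($78.87, qty 20) <-- DUPLICATE
  Row 5: Gadget X ($78.87, qty 20) <-- DUPLICATE
  Row 6: Part S ($341.71, qty 13)

Duplicates found: 2
Unique records: 4

2 duplicates, 4 unique


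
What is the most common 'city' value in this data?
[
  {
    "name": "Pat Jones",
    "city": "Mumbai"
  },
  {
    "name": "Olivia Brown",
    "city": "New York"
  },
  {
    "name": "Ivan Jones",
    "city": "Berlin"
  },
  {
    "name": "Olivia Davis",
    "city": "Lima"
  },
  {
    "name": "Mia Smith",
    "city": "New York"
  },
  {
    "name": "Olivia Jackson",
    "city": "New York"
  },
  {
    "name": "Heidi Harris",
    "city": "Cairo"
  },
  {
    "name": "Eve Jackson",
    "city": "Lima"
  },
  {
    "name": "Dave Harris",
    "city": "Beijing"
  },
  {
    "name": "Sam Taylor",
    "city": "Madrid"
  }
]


Counting 'city' values across 10 records:

  New York: 3 ###
  Lima: 2 ##
  Mumbai: 1 #
  Berlin: 1 #
  Cairo: 1 #
  Beijing: 1 #
  Madrid: 1 #

Most common: New York (3 times)

New York (3 times)


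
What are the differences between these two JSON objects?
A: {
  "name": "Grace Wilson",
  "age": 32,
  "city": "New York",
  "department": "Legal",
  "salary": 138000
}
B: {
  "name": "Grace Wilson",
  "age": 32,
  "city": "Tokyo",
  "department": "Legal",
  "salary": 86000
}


Comparing each field (in key order):
  name: same
  age: same
  city: DIFFERENT
  department: same
  salary: DIFFERENT
Differences:
  city: New York -> Tokyo
  salary: 138000 -> 86000

2 field(s) changed

2 changes: city, salary


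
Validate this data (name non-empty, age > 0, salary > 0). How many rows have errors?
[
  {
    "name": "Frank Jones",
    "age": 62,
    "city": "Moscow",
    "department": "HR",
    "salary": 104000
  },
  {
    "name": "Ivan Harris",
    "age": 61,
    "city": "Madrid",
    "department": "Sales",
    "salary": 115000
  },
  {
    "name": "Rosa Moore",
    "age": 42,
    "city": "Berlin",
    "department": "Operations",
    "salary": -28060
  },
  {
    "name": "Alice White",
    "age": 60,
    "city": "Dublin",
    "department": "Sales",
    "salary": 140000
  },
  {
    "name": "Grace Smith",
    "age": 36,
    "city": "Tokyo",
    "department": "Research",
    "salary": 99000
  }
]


Validating 5 records:
Rules: name non-empty, age > 0, salary > 0

  Row 1 (Frank Jones): OK
  Row 2 (Ivan Harris): OK
  Row 3 (Rosa Moore): negative salary: -28060
  Row 4 (Alice White): OK
  Row 5 (Grace Smith): OK

Total errors: 1

1 errors


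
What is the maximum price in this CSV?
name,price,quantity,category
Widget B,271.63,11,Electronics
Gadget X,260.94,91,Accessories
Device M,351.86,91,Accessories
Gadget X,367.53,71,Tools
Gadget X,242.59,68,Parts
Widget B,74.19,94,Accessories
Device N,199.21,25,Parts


Computing maximum price:
Values: [271.63, 260.94, 351.86, 367.53, 242.59, 74.19, 199.21]
Max = 367.53

367.53


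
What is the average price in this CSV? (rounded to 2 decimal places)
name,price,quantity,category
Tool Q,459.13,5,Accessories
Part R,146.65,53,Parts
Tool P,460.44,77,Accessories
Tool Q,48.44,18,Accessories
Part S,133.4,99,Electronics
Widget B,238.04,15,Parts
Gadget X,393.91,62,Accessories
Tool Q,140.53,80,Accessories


Computing average price:
Values: [459.13, 146.65, 460.44, 48.44, 133.4, 238.04, 393.91, 140.53]
Sum = 2020.54
Count = 8
Average = 2020.54/8 = 252.5675 exactly -> 252.57 (rounded half-up to 2 decimal places)

252.57


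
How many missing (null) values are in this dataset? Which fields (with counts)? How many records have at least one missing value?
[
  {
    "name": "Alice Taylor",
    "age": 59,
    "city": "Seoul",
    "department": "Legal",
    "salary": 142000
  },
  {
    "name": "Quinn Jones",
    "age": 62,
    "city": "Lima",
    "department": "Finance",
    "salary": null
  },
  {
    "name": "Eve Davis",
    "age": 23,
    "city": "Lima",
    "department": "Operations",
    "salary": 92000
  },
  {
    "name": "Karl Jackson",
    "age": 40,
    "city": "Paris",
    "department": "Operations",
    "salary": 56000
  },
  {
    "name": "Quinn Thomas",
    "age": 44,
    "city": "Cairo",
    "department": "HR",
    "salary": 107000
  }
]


Checking for missing (null) values in 5 records:

  Alice Taylor: complete
  Quinn Jones: salary
  Eve Davis: complete
  Karl Jackson: complete
  Quinn Thomas: complete

Per field:
  name: 0 missing
  age: 0 missing
  city: 0 missing
  department: 0 missing
  salary: 1 missing

Total missing values: 1
Records with any missing: 1

1 missing values (salary: 1); 1 incomplete records


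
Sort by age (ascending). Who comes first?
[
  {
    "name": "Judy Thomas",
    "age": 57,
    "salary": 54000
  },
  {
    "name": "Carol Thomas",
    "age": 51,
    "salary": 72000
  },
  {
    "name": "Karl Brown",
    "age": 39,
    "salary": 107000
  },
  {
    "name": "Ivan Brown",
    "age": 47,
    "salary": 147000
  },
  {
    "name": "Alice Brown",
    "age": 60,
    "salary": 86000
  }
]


Sort by: age (ascending)

Sorted order:
  1. Karl Brown (age = 39)
  2. Ivan Brown (age = 47)
  3. Carol Thomas (age = 51)
  4. Judy Thomas (age = 57)
  5. Alice Brown (age = 60)

First: Karl Brown

Karl Brown


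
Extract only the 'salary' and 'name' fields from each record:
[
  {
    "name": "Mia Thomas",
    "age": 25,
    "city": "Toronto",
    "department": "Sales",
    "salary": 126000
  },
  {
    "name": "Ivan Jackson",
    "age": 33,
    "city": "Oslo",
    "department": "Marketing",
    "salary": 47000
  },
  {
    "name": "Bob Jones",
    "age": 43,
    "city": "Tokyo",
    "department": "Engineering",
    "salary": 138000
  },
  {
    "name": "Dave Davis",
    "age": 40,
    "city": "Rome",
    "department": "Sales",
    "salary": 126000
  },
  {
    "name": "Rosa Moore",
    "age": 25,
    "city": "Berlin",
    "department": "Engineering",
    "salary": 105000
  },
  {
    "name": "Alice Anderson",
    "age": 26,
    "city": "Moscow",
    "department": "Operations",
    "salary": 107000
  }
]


Original: 6 records with fields: name, age, city, department, salary
Keep: ['salary', 'name']
Drop: ['age', 'city', 'department']
Result: 6 records, 2 fields each

[
  {
    "salary": 126000,
    "name": "Mia Thomas"
  },
  {
    "salary": 47000,
    "name": "Ivan Jackson"
  },
  {
    "salary": 138000,
    "name": "Bob Jones"
  },
  {
    "salary": 126000,
    "name": "Dave Davis"
  },
  {
    "salary": 105000,
    "name": "Rosa Moore"
  },
  {
    "salary": 107000,
    "name": "Alice Anderson"
  }
]


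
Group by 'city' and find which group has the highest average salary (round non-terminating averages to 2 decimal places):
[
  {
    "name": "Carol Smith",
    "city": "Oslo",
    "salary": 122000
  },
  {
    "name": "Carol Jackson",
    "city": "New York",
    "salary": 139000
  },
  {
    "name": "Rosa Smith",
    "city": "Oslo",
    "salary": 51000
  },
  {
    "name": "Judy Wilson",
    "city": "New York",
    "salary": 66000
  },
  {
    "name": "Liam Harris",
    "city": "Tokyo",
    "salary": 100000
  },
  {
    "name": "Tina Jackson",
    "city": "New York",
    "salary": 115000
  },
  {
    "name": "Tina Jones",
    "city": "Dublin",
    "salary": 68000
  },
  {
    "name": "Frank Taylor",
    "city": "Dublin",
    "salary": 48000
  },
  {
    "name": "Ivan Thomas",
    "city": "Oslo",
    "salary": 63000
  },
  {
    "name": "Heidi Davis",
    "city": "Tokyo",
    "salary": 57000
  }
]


Group by: city

Groups:
  Dublin: 2 people, avg salary = 116000/2 = $58000
  New York: 3 people, avg salary = 320000/3 ≈ $106666.67
  Oslo: 3 people, avg salary = 236000/3 ≈ $78666.67
  Tokyo: 2 people, avg salary = 157000/2 = $78500

Highest average salary: New York (≈$106666.67)

New York (≈$106666.67)


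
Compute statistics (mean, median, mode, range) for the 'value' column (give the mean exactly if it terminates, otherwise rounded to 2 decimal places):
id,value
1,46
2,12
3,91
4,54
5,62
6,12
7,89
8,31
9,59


Data: [46, 12, 91, 54, 62, 12, 89, 31, 59]
Count: 9
Sum: 456
Mean: 456/9 ≈ 50.67 (rounded to 2 decimal places)
Sorted: [12, 12, 31, 46, 54, 59, 62, 89, 91]
Median: 54.0
Mode: 12 (2 times)
Range: 91 - 12 = 79
Min: 12, Max: 91

mean≈50.67, median=54.0, mode=12, range=79


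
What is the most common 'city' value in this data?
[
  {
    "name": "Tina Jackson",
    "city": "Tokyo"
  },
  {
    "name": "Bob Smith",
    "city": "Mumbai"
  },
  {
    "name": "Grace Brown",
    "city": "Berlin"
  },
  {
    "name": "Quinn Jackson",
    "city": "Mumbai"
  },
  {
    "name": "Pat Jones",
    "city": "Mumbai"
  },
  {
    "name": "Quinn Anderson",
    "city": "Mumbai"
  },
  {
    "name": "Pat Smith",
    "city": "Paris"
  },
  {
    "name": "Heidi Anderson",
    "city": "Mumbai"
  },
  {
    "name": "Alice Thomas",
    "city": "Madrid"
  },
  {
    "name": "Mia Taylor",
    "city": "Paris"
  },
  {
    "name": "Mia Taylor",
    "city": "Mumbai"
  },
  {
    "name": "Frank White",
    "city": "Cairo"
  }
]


Counting 'city' values across 12 records:

  Mumbai: 6 ######
  Paris: 2 ##
  Tokyo: 1 #
  Berlin: 1 #
  Madrid: 1 #
  Cairo: 1 #

Most common: Mumbai (6 times)

Mumbai (6 times)


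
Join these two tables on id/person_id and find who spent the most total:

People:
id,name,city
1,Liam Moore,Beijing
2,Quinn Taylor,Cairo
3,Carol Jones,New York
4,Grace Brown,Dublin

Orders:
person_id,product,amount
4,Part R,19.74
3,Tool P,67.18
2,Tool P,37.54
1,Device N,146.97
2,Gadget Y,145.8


Join on: people.id = orders.person_id

Joined rows:
  Grace Brown (Dublin) bought Part R for $19.74
  Carol Jones (New York) bought Tool P for $67.18
  Quinn Taylor (Cairo) bought Tool P for $37.54
  Liam Moore (Beijing) bought Device N for $146.97
  Quinn Taylor (Cairo) bought Gadget Y for $145.8

Total per person:
  Quinn Taylor: $183.34
  Liam Moore: $146.97
  Carol Jones: $67.18
  Grace Brown: $19.74

Top spender: Quinn Taylor ($183.34)

Quinn Taylor ($183.34)


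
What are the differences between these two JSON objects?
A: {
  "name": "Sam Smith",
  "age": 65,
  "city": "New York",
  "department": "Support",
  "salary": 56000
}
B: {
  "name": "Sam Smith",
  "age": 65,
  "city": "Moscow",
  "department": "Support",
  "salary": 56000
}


Comparing each field (in key order):
  name: same
  age: same
  city: DIFFERENT
  department: same
  salary: same
Differences:
  city: New York -> Moscow

1 field(s) changed

1 change: city


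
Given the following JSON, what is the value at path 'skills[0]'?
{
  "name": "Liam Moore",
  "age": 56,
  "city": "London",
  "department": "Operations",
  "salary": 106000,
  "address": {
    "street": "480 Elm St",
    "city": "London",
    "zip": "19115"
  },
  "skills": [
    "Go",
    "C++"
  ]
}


Query: skills[0]
Path: skills -> first element
Value: Go

Go


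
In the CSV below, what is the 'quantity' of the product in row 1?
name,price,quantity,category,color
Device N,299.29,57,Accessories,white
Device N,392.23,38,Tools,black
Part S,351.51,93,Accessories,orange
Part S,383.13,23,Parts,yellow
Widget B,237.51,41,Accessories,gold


Query: Row 1 ('Device N'), column 'quantity'
Value: 57

57


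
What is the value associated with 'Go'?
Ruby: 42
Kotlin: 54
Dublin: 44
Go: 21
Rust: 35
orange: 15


Looking up key 'Go'
Value: 21

21


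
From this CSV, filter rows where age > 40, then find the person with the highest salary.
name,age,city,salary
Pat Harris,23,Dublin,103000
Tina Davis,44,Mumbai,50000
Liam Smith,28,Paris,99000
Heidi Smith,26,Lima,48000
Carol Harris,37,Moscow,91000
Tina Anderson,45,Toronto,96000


Filter: age > 40
Sort by: salary (descending)

Filtered records (2):
  Tina Anderson, age 45, salary $96000
  Tina Davis, age 44, salary $50000

Highest salary: Tina Anderson ($96000)

Tina Anderson


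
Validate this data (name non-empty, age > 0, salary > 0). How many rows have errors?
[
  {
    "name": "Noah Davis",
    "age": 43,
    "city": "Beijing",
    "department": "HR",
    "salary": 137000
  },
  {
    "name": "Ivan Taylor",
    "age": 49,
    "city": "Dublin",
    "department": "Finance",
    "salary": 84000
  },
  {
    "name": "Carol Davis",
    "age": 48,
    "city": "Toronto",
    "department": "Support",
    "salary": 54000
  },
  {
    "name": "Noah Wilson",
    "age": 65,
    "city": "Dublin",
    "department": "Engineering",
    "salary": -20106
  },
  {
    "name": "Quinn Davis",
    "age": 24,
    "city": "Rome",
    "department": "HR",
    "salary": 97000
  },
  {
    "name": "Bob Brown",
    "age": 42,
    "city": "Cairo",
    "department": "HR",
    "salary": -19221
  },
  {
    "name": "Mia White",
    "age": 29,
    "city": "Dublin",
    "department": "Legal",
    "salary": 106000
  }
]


Validating 7 records:
Rules: name non-empty, age > 0, salary > 0

  Row 1 (Noah Davis): OK
  Row 2 (Ivan Taylor): OK
  Row 3 (Carol Davis): OK
  Row 4 (Noah Wilson): negative salary: -20106
  Row 5 (Quinn Davis): OK
  Row 6 (Bob Brown): negative salary: -19221
  Row 7 (Mia White): OK

Total errors: 2

2 errors
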